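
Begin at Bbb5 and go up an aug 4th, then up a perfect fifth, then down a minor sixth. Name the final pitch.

Up an augmented fourth from Bbb5: Eb6 (6 semitones up).
Up a perfect fifth from Eb6: Bb6 (7 semitones up).
Down a minor sixth from Bb6: D6 (8 semitones down).

D6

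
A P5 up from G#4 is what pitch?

D#5

The fifth takes the letter from G up to D.
Moving 7 semitones up from G#4 (the size of a perfect fifth) reaches D#5.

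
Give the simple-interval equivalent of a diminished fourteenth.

diminished seventh

Take out an octave (7 from the number): 14 − 7 = 7.
That makes a diminished fourteenth a compound diminished seventh — an octave plus a diminished seventh.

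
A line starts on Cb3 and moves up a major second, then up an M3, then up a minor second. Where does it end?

Up a major second from Cb3: Db3 (2 semitones up).
A major third up from Db3 is F3.
Up a minor second from F3: Gb3 (1 semitone up).

Gb3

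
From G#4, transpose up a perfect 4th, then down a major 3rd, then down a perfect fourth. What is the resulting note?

G#4 up a perfect fourth → C#5 (5 semitones).
C#5 down a major third → A4 (4 semitones).
A perfect fourth down from A4 is E4.

E4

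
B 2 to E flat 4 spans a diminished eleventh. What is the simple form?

Each octave removed subtracts seven from the number: 11 − 7 = 4.
So a diminished eleventh is an octave plus a diminished fourth. The quality is unchanged.

d4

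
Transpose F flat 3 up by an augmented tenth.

A 4

Three letters up from F (plus an octave) reaches A.
An augmented tenth spans 17 semitones, so from Fb3 the target pitch is A4.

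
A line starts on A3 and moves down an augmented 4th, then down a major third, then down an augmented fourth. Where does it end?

Down an augmented fourth from A3: Eb3 (6 semitones down).
A major third down from Eb3 is Cb3.
An augmented fourth down from Cb3 is Gbb2.

Gbb2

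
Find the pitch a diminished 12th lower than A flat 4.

The twelfth's letter: A down five letter names plus an octave → D.
Moving 18 semitones down from Ab4 (the size of a diminished twelfth) reaches D3.

D 3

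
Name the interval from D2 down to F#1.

Descending from D2 to F#1 is the same interval as ascending F#1 to D2.
F to D spans six letter names (F-G-A-B-C-D): a sixth.
A major sixth would be 9 semitones, but F#1 to D2 is 8 — one semitone narrower, making it a minor sixth.

m6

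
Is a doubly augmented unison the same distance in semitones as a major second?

Yes

Both span 2 semitones: a doubly augmented unison and a major second are the same chromatic distance.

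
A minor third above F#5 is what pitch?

Three letter names up from F: A.
A minor third is 3 semitones; 3 semitones up from F#5 gives A5.

A5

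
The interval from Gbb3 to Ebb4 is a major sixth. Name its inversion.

m3

Interval numbers invert to sum to nine: 6 + 3 = 9, so a sixth inverts to a third.
The quality also flips — major becomes minor — giving a minor third.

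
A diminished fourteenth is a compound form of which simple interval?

Subtracting seven from the interval number removes an octave: 14 − 7 = 7.
That makes a diminished fourteenth a compound diminished seventh — an octave plus a diminished seventh.

diminished 7th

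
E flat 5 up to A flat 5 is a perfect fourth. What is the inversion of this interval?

perfect fifth

Interval numbers invert to sum to nine: 4 + 5 = 9, so a fourth inverts to a fifth.
Quality inverts too: perfect stays perfect. That makes the inversion a perfect fifth.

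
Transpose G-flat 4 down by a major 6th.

B-double-flat 3

Six letter names down from G: B.
A major sixth is 9 semitones; 9 semitones down from Gb4 gives Bbb3.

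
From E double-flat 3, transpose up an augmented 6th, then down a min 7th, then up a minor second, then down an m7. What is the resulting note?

Ebb3 up an augmented sixth → C4 (10 semitones).
C4 down a minor seventh → D3 (10 semitones).
D3 up a minor second → Eb3 (1 semitone).
Down a minor seventh from Eb3: F2 (10 semitones down).

F 2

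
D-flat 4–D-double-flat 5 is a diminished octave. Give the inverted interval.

The rule of nine gives the new number: 9 − 8 = 1, so an octave becomes a unison.
And diminished becomes augmented under inversion, so we get an augmented unison.

augmented unison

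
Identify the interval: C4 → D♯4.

augmented second

C to D spans two letter names (C-D): a second.
The major second is 2 semitones; here we have 3, one semitone wider: augmented.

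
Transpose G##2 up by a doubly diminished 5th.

The fifth takes the letter from G up to D.
Moving 5 semitones up from G##2 (the size of a doubly diminished fifth) reaches D3.

D3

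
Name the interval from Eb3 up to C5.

E to C spans six letter names (E-F-G-A-B-C), plus an octave, so the interval is some kind of thirteenth.
Eb3 to C5 is 21 semitones, matching the major thirteenth exactly, so the quality is major.
(Equivalently, a compound major sixth: a major sixth plus an octave.)

M13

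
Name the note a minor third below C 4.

A 3

The third takes the letter from C down to A.
A minor third is 3 semitones; 3 semitones down from C4 gives A3.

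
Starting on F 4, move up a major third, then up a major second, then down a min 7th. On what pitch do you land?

F4 up a major third → A4 (4 semitones).
A major second up from A4 is B4.
B4 down a minor seventh → C#4 (10 semitones).

C sharp 4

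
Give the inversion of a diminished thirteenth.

First reduce the compound diminished thirteenth to its simple form, a diminished sixth.
The rule of nine gives the new number: 9 − 6 = 3, so a sixth becomes a third.
Quality inverts too: diminished becomes augmented. That makes the inversion an augmented third.

augmented third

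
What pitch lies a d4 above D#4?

Four letter names up from D: G.
A diminished fourth is 4 semitones; 4 semitones up from D#4 gives G4.

G4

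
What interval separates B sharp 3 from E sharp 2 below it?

Descending from B#3 to E#2 is the same interval as ascending E#2 to B#3.
E to B spans five letter names (E-F-G-A-B), plus an octave, so the interval is some kind of twelfth.
Counting semitones, E#2→B#3 is 19, which is the perfect twelfth.
(Equivalently, a compound perfect fifth: a perfect fifth plus an octave.)

perfect twelfth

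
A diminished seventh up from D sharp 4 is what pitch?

C 5

The seventh takes the letter from D up to C.
A diminished seventh spans 9 semitones, so from D#4 the target pitch is C5.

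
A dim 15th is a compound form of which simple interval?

Take out an octave (7 from the number): 15 − 7 = 8.
Quality carries through unchanged, so the simple form is a diminished octave.

diminished 8th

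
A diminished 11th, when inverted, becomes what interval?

augmented fifth

First reduce the compound diminished eleventh to its simple form, a diminished fourth.
The rule of nine gives the new number: 9 − 4 = 5, so a fourth becomes a fifth.
And diminished becomes augmented under inversion, so we get an augmented fifth.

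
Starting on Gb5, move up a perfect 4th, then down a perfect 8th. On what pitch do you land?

Cb5

Gb5 up a perfect fourth → Cb6 (5 semitones).
Down a perfect octave from Cb6: Cb5 (12 semitones down).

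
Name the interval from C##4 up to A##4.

major 6th

C to A spans six letter names (C-D-E-F-G-A): a sixth.
C##4 to A##4 is 9 semitones, matching the major sixth exactly, so the quality is major.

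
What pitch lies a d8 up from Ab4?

Abb5

An octave keeps the letter name A, an octave up from A.
A diminished octave is 11 semitones; 11 semitones up from Ab4 gives Abb5.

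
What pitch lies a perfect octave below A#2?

A#1

The letter stays A (same as the start), shifted an octave down.
A perfect octave is 12 semitones; 12 semitones down from A#2 gives A#1.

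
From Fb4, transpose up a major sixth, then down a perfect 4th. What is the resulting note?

Up a major sixth from Fb4: Db5 (9 semitones up).
A perfect fourth down from Db5 is Ab4.

Ab4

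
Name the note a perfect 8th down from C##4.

C##3

An octave keeps the letter name C, an octave down from C.
Moving 12 semitones down from C##4 (the size of a perfect octave) reaches C##3.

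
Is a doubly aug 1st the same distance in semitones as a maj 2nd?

Yes

Both span 2 semitones: a doubly augmented unison and a major second are the same chromatic distance.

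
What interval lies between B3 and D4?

B to D spans three letter names (B-C-D): a third.
A major third would be 4 semitones, but B3 to D4 is 3 — one semitone narrower, making it a minor third.

minor third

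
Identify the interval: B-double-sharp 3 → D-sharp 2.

augmented thirteenth

Descending from B##3 to D#2 is the same interval as ascending D#2 to B##3.
D to B spans six letter names (D-E-F-G-A-B), plus an octave, so the interval is some kind of thirteenth.
A major thirteenth would be 21 semitones; D#2 to B##3 is 22, one semitone wider, so the interval is augmented.
(Equivalently, a compound augmented sixth: an augmented sixth plus an octave.)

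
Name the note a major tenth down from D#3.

Counting three letter names plus an octave down from D lands on B.
A major tenth is 16 semitones; 16 semitones down from D#3 gives B1.

B1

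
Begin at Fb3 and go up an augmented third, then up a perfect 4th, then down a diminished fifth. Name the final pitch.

Fb3 up an augmented third → A3 (5 semitones).
Up a perfect fourth from A3: D4 (5 semitones up).
A diminished fifth down from D4 is G#3.

G#3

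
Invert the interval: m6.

M3

The rule of nine gives the new number: 9 − 6 = 3, so a sixth becomes a third.
And minor becomes major under inversion, so we get a major third.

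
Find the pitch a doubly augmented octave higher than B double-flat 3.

B 4

For an octave the letter name doesn't change: still B, an octave up.
A doubly augmented octave spans 14 semitones, so from Bbb3 the target pitch is B4.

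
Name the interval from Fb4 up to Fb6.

F to F is the same letter name, plus 2 octaves, so the interval is some kind of fifteenth.
The perfect fifteenth spans 24 semitones, and Fb4 to Fb6 is exactly 24 semitones — so this is a perfect fifteenth.
(Equivalently, a compound perfect octave: a perfect octave plus an octave.)

P15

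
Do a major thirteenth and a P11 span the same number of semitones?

No

21 semitones (major thirteenth) vs 17 semitones (perfect eleventh): not equal.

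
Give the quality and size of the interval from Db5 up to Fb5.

minor third

D to F spans three letter names (D-E-F) — that makes it a third of some quality.
A major third would be 4 semitones, but Db5 to Fb5 is 3 — one semitone narrower, making it a minor third.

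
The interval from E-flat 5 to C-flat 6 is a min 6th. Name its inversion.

M3

Interval numbers invert to sum to nine: 6 + 3 = 9, so a sixth inverts to a third.
Quality inverts too: minor becomes major. That makes the inversion a major third.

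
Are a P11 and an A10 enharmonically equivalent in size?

A perfect eleventh spans 17 semitones, and an augmented tenth also spans 17 semitones — they're enharmonic.

Yes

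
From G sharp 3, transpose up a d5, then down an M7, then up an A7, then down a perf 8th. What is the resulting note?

D sharp 3

Up a diminished fifth from G#3: D4 (6 semitones up).
A major seventh down from D4 is Eb3.
Eb3 up an augmented seventh → D#4 (12 semitones).
A perfect octave down from D#4 is D#3.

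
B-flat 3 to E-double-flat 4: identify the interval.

B to E spans four letter names (B-C-D-E): a fourth.
Bb3 to Ebb4 spans 4 semitones — one semitone narrower than the perfect fourth (5) — giving a diminished fourth.

diminished fourth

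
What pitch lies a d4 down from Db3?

A2

Counting four letter names down from D lands on A.
A diminished fourth is 4 semitones; 4 semitones down from Db3 gives A2.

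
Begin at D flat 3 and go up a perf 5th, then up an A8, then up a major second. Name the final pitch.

A perfect fifth up from Db3 is Ab3.
An augmented octave up from Ab3 is A4.
A major second up from A4 is B4.

B 4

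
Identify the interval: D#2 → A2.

diminished fifth

D to A spans five letter names (D-E-F-G-A), so the interval is some kind of fifth.
D#2 to A2 spans 6 semitones — one semitone narrower than the perfect fifth (7) — giving a diminished fifth.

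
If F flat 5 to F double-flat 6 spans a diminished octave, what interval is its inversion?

augmented unison

Interval numbers invert to sum to nine: 8 + 1 = 9, so an octave inverts to a unison.
And diminished becomes augmented under inversion, so we get an augmented unison.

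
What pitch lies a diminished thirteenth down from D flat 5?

F sharp 3

Six letters down from D (plus an octave) reaches F.
Moving 19 semitones down from Db5 (the size of a diminished thirteenth) reaches F#3.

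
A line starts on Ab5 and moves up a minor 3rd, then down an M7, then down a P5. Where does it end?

Up a minor third from Ab5: Cb6 (3 semitones up).
A major seventh down from Cb6 is Dbb5.
Down a perfect fifth from Dbb5: Gbb4 (7 semitones down).

Gbb4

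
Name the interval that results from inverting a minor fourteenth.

First reduce the compound minor fourteenth to its simple form, a minor seventh.
The rule of nine gives the new number: 9 − 7 = 2, so a seventh becomes a second.
And minor becomes major under inversion, so we get a major second.

M2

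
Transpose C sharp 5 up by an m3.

Three letter names up from C: E.
Moving 3 semitones up from C#5 (the size of a minor third) reaches E5.

E 5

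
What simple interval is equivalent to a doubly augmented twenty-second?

Subtracting seven from the interval number removes an octave: 22 − 14 = 8.
So a doubly augmented twenty-second is 2 octaves plus a doubly augmented octave. The quality is unchanged.

AA8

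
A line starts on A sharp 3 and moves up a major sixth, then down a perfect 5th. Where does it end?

B sharp 3

Up a major sixth from A#3: F##4 (9 semitones up).
A perfect fifth down from F##4 is B#3.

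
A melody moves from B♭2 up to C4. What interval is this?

major ninth

B to C spans two letter names (B-C), plus an octave — that makes it a ninth of some quality.
Counting semitones, Bb2→C4 is 14, which is the major ninth.
(Equivalently, a compound major second: a major second plus an octave.)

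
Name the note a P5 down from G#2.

C#2

Five letter names down from G: C.
A perfect fifth is 7 semitones; 7 semitones down from G#2 gives C#2.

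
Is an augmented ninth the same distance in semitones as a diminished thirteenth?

15 semitones (augmented ninth) vs 19 semitones (diminished thirteenth): not equal.

No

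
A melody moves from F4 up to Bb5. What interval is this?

F to B spans four letter names (F-G-A-B), plus an octave, so the interval is some kind of eleventh.
Counting semitones, F4→Bb5 is 17, which is the perfect eleventh.
(Equivalently, a compound perfect fourth: a perfect fourth plus an octave.)

perfect eleventh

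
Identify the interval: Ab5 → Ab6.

A to A is the same letter name, plus an octave: an octave.
Ab5 to Ab6 is 12 semitones, matching the perfect octave exactly, so the quality is perfect.

P8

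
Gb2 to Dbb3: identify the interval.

diminished 5th

G to D spans five letter names (G-A-B-C-D) — that makes it a fifth of some quality.
A perfect fifth would be 7 semitones; Gb2 to Dbb3 is 6, one semitone narrower, so the interval is diminished.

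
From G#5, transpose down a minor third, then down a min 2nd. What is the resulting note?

A minor third down from G#5 is E#5.
A minor second down from E#5 is D##5.

D##5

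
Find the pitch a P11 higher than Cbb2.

Fbb3

Counting four letter names plus an octave up from C lands on F.
A perfect eleventh is 17 semitones; 17 semitones up from Cbb2 gives Fbb3.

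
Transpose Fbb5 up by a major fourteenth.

Counting seven letter names plus an octave up from F lands on E.
Moving 23 semitones up from Fbb5 (the size of a major fourteenth) reaches Ebb7.

Ebb7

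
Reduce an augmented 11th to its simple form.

A4

Subtracting seven from the interval number removes an octave: 11 − 7 = 4.
That makes an augmented eleventh a compound augmented fourth — an octave plus an augmented fourth.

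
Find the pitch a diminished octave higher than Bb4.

Bbb5

An octave keeps the letter name B, an octave up from B.
A diminished octave spans 11 semitones, so from Bb4 the target pitch is Bbb5.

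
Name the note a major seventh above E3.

Counting seven letter names up from E lands on D.
A major seventh is 11 semitones; 11 semitones up from E3 gives D#4.

D#4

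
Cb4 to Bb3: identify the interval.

minor second

Descending from Cb4 to Bb3 is the same interval as ascending Bb3 to Cb4.
B to C spans two letter names (B-C), so the interval is some kind of second.
At 1 semitone, Bb3→Cb4 falls one short of a major second: minor.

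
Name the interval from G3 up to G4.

perfect 8th

G to G is the same letter name, plus an octave: an octave.
Counting semitones, G3→G4 is 12, which is the perfect octave.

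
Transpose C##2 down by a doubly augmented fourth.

G1

Four letter names down from C: G.
A doubly augmented fourth spans 7 semitones, so from C##2 the target pitch is G1.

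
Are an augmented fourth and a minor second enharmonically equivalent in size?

An augmented fourth spans 6 semitones; a minor second spans 1 semitone. They differ by 5.

No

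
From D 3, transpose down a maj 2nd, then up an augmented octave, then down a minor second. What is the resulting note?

B sharp 3

Down a major second from D3: C3 (2 semitones down).
An augmented octave up from C3 is C#4.
A minor second down from C#4 is B#3.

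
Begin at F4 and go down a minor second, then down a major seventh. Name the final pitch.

F3

A minor second down from F4 is E4.
E4 down a major seventh → F3 (11 semitones).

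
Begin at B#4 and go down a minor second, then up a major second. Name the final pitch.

B##4

B#4 down a minor second → A##4 (1 semitone).
Up a major second from A##4: B##4 (2 semitones up).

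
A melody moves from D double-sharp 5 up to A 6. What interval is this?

doubly diminished twelfth

D to A spans five letter names (D-E-F-G-A), plus an octave: a twelfth.
A perfect twelfth would be 19 semitones; D##5 to A6 is 17, two semitones narrower, so the interval is doubly diminished.
(Equivalently, a compound doubly diminished fifth: a doubly diminished fifth plus an octave.)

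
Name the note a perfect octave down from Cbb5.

Cbb4

For an octave the letter name doesn't change: still C, an octave down.
Moving 12 semitones down from Cbb5 (the size of a perfect octave) reaches Cbb4.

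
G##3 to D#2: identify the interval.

Descending from G##3 to D#2 is the same interval as ascending D#2 to G##3.
D to G spans four letter names (D-E-F-G), plus an octave — that makes it an eleventh of some quality.
The perfect eleventh is 17 semitones; here we have 18, one semitone wider: augmented.
(Equivalently, a compound augmented fourth: an augmented fourth plus an octave.)

A11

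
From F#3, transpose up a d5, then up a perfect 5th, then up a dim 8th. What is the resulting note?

Gb5

Up a diminished fifth from F#3: C4 (6 semitones up).
C4 up a perfect fifth → G4 (7 semitones).
A diminished octave up from G4 is Gb5.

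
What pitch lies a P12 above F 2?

The twelfth's letter: F up five letter names plus an octave → C.
A perfect twelfth spans 19 semitones, so from F2 the target pitch is C4.

C 4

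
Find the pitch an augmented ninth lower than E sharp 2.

The ninth's letter: E down two letter names plus an octave → D.
Moving 15 semitones down from E#2 (the size of an augmented ninth) reaches D1.

D 1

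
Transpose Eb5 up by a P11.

Ab6

Four letters up from E (plus an octave) reaches A.
A perfect eleventh spans 17 semitones, so from Eb5 the target pitch is Ab6.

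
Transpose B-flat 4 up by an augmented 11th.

E 6

Four letters up from B (plus an octave) reaches E.
Moving 18 semitones up from Bb4 (the size of an augmented eleventh) reaches E6.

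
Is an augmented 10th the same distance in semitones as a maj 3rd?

No

An augmented tenth is 17 semitones but a major third is 4 semitones — different sizes.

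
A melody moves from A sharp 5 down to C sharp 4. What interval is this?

M13

Descending from A#5 to C#4 is the same interval as ascending C#4 to A#5.
C to A spans six letter names (C-D-E-F-G-A), plus an octave, so the interval is some kind of thirteenth.
Counting semitones, C#4→A#5 is 21, which is the major thirteenth.
(Equivalently, a compound major sixth: a major sixth plus an octave.)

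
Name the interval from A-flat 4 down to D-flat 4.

Descending from Ab4 to Db4 is the same interval as ascending Db4 to Ab4.
D to A spans five letter names (D-E-F-G-A): a fifth.
The perfect fifth spans 7 semitones, and Db4 to Ab4 is exactly 7 semitones — so this is a perfect fifth.

perfect fifth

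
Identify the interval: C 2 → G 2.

C to G spans five letter names (C-D-E-F-G): a fifth.
C2 to G2 is 7 semitones, matching the perfect fifth exactly, so the quality is perfect.

P5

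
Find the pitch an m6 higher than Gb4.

The sixth takes the letter from G up to E.
A minor sixth is 8 semitones; 8 semitones up from Gb4 gives Ebb5.

Ebb5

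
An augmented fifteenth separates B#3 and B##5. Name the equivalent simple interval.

augmented octave

Take out an octave (7 from the number): 15 − 7 = 8.
So an augmented fifteenth is an octave plus an augmented octave. The quality is unchanged.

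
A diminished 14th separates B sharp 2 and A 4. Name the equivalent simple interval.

diminished 7th

Take out an octave (7 from the number): 14 − 7 = 7.
So a diminished fourteenth is an octave plus a diminished seventh. The quality is unchanged.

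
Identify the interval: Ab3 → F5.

M13

A to F spans six letter names (A-B-C-D-E-F), plus an octave, so the interval is some kind of thirteenth.
The major thirteenth spans 21 semitones, and Ab3 to F5 is exactly 21 semitones — so this is a major thirteenth.
(Equivalently, a compound major sixth: a major sixth plus an octave.)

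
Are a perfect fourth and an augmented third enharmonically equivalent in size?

Yes

A perfect fourth spans 5 semitones, and an augmented third also spans 5 semitones — they're enharmonic.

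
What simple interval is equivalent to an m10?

m3

Subtracting seven from the interval number removes an octave: 10 − 7 = 3.
So a minor tenth is an octave plus a minor third. The quality is unchanged.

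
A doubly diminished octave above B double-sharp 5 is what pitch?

B 6

An octave keeps the letter name B, an octave up from B.
Moving 10 semitones up from B##5 (the size of a doubly diminished octave) reaches B6.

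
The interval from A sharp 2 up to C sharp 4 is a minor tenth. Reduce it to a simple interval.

Subtracting seven from the interval number removes an octave: 10 − 7 = 3.
So a minor tenth is an octave plus a minor third. The quality is unchanged.

minor third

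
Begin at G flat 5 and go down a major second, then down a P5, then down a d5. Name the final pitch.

E flat 4

Gb5 down a major second → Fb5 (2 semitones).
A perfect fifth down from Fb5 is Bbb4.
Down a diminished fifth from Bbb4: Eb4 (6 semitones down).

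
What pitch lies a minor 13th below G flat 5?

The thirteenth's letter: G down six letter names plus an octave → B.
A minor thirteenth spans 20 semitones, so from Gb5 the target pitch is Bb3.

B flat 3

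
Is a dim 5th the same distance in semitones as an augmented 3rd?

A diminished fifth spans 6 semitones; an augmented third spans 5 semitones. They differ by 1.

No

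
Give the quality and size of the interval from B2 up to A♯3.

major 7th

B to A spans seven letter names (B-C-D-E-F-G-A): a seventh.
B2 to A#3 is 11 semitones, matching the major seventh exactly, so the quality is major.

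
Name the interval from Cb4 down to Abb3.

Descending from Cb4 to Abb3 is the same interval as ascending Abb3 to Cb4.
A to C spans three letter names (A-B-C) — that makes it a third of some quality.
Counting semitones, Abb3→Cb4 is 4, which is the major third.

M3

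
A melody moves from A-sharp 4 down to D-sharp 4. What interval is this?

perfect 5th

Descending from A#4 to D#4 is the same interval as ascending D#4 to A#4.
D to A spans five letter names (D-E-F-G-A), so the interval is some kind of fifth.
The perfect fifth spans 7 semitones, and D#4 to A#4 is exactly 7 semitones — so this is a perfect fifth.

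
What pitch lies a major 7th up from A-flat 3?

G 4

Seven letter names up from A: G.
Moving 11 semitones up from Ab3 (the size of a major seventh) reaches G4.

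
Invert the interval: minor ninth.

First reduce the compound minor ninth to its simple form, a minor second.
Interval numbers invert to sum to nine: 2 + 7 = 9, so a second inverts to a seventh.
The quality also flips — minor becomes major — giving a major seventh.

M7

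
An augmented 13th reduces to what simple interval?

Each octave removed subtracts seven from the number: 13 − 7 = 6.
So an augmented thirteenth is an octave plus an augmented sixth. The quality is unchanged.

A6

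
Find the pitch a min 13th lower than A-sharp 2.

C-double-sharp 1

The thirteenth's letter: A down six letter names plus an octave → C.
A minor thirteenth spans 20 semitones, so from A#2 the target pitch is C##1.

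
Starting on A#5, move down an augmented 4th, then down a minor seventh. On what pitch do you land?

A#5 down an augmented fourth → E5 (6 semitones).
A minor seventh down from E5 is F#4.

F#4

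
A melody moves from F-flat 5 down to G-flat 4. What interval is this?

Descending from Fb5 to Gb4 is the same interval as ascending Gb4 to Fb5.
G to F spans seven letter names (G-A-B-C-D-E-F), so the interval is some kind of seventh.
A major seventh would be 11 semitones, but Gb4 to Fb5 is 10 — one semitone narrower, making it a minor seventh.

minor seventh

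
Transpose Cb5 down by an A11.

Gbb3

The eleventh's letter: C down four letter names plus an octave → G.
An augmented eleventh is 18 semitones; 18 semitones down from Cb5 gives Gbb3.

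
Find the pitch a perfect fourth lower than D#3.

The fourth takes the letter from D down to A.
A perfect fourth is 5 semitones; 5 semitones down from D#3 gives A#2.

A#2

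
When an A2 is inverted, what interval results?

The rule of nine gives the new number: 9 − 2 = 7, so a second becomes a seventh.
The quality also flips — augmented becomes diminished — giving a diminished seventh.

d7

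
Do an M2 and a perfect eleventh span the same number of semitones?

No

A major second is 2 semitones but a perfect eleventh is 17 semitones — different sizes.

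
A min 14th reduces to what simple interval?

minor seventh

Subtracting seven from the interval number removes an octave: 14 − 7 = 7.
That makes a minor fourteenth a compound minor seventh — an octave plus a minor seventh.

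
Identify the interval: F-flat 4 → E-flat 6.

M14

F to E spans seven letter names (F-G-A-B-C-D-E), plus an octave, so the interval is some kind of fourteenth.
The major fourteenth spans 23 semitones, and Fb4 to Eb6 is exactly 23 semitones — so this is a major fourteenth.
(Equivalently, a compound major seventh: a major seventh plus an octave.)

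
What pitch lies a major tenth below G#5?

E4

Three letters down from G (plus an octave) reaches E.
A major tenth is 16 semitones; 16 semitones down from G#5 gives E4.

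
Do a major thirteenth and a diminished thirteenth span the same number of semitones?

A major thirteenth spans 21 semitones; a diminished thirteenth spans 19 semitones. They differ by 2.

No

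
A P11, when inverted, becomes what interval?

perfect fifth

First reduce the compound perfect eleventh to its simple form, a perfect fourth.
Inverted interval numbers add to nine, so a fourth pairs with a fifth (4 + 5 = 9).
The quality also flips — perfect stays perfect — giving a perfect fifth.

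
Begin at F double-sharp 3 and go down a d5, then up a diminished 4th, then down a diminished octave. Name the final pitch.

E double-sharp 2

Down a diminished fifth from F##3: B##2 (6 semitones down).
A diminished fourth up from B##2 is E#3.
Down a diminished octave from E#3: E##2 (11 semitones down).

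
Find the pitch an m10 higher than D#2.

F#3

Counting three letter names plus an octave up from D lands on F.
A minor tenth is 15 semitones; 15 semitones up from D#2 gives F#3.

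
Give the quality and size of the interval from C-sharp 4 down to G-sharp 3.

perfect 4th

Descending from C#4 to G#3 is the same interval as ascending G#3 to C#4.
G to C spans four letter names (G-A-B-C), so the interval is some kind of fourth.
G#3 to C#4 is 5 semitones, matching the perfect fourth exactly, so the quality is perfect.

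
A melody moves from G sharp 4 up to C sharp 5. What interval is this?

G to C spans four letter names (G-A-B-C), so the interval is some kind of fourth.
The perfect fourth spans 5 semitones, and G#4 to C#5 is exactly 5 semitones — so this is a perfect fourth.

perfect 4th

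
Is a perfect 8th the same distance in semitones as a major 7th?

No

A perfect octave is 12 semitones but a major seventh is 11 semitones — different sizes.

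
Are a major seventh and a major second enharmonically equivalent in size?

No

A major seventh spans 11 semitones; a major second spans 2 semitones. They differ by 9.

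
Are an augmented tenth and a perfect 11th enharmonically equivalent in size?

Yes

An augmented tenth spans 17 semitones, and a perfect eleventh also spans 17 semitones — they're enharmonic.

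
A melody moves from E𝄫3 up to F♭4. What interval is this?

E to F spans two letter names (E-F), plus an octave: a ninth.
Counting semitones, Ebb3→Fb4 is 14, which is the major ninth.
(Equivalently, a compound major second: a major second plus an octave.)

M9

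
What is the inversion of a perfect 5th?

P4

Inverted interval numbers add to nine, so a fifth pairs with a fourth (5 + 4 = 9).
And perfect stays perfect under inversion, so we get a perfect fourth.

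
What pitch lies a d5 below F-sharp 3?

B-sharp 2

Counting five letter names down from F lands on B.
A diminished fifth spans 6 semitones, so from F#3 the target pitch is B#2.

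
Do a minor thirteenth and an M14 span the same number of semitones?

A minor thirteenth is 20 semitones but a major fourteenth is 23 semitones — different sizes.

No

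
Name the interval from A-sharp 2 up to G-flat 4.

A to G spans seven letter names (A-B-C-D-E-F-G), plus an octave, so the interval is some kind of fourteenth.
A#2 to Gb4 spans 20 semitones — three semitones narrower than the major fourteenth (23) — giving a doubly diminished fourteenth.
(Equivalently, a compound doubly diminished seventh: a doubly diminished seventh plus an octave.)

doubly diminished fourteenth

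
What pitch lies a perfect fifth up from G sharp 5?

D sharp 6

The fifth takes the letter from G up to D.
Moving 7 semitones up from G#5 (the size of a perfect fifth) reaches D#6.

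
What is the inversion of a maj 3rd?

Inverted interval numbers add to nine, so a third pairs with a sixth (3 + 6 = 9).
The quality also flips — major becomes minor — giving a minor sixth.

m6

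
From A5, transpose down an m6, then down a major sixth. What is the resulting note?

A5 down a minor sixth → C#5 (8 semitones).
C#5 down a major sixth → E4 (9 semitones).

E4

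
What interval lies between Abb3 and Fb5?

A to F spans six letter names (A-B-C-D-E-F), plus an octave: a thirteenth.
The major thirteenth spans 21 semitones, and Abb3 to Fb5 is exactly 21 semitones — so this is a major thirteenth.
(Equivalently, a compound major sixth: a major sixth plus an octave.)

major 13th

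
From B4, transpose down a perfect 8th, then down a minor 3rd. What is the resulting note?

Down a perfect octave from B4: B3 (12 semitones down).
Down a minor third from B3: G#3 (3 semitones down).

G#3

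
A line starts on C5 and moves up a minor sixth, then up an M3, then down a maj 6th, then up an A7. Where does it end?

C5 up a minor sixth → Ab5 (8 semitones).
A major third up from Ab5 is C6.
Down a major sixth from C6: Eb5 (9 semitones down).
An augmented seventh up from Eb5 is D#6.

D#6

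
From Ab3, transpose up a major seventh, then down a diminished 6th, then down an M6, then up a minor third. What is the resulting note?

A major seventh up from Ab3 is G4.
Down a diminished sixth from G4: B#3 (7 semitones down).
Down a major sixth from B#3: D#3 (9 semitones down).
A minor third up from D#3 is F#3.

F#3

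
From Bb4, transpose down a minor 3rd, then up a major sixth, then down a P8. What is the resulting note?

E4

A minor third down from Bb4 is G4.
G4 up a major sixth → E5 (9 semitones).
E5 down a perfect octave → E4 (12 semitones).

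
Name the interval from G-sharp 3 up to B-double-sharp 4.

augmented tenth

G to B spans three letter names (G-A-B), plus an octave: a tenth.
A major tenth would be 16 semitones; G#3 to B##4 is 17, one semitone wider, so the interval is augmented.
(Equivalently, a compound augmented third: an augmented third plus an octave.)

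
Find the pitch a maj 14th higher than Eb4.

Counting seven letter names plus an octave up from E lands on D.
A major fourteenth spans 23 semitones, so from Eb4 the target pitch is D6.

D6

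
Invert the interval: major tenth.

First reduce the compound major tenth to its simple form, a major third.
Interval numbers invert to sum to nine: 3 + 6 = 9, so a third inverts to a sixth.
The quality also flips — major becomes minor — giving a minor sixth.

minor 6th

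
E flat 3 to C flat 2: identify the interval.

Descending from Eb3 to Cb2 is the same interval as ascending Cb2 to Eb3.
C to E spans three letter names (C-D-E), plus an octave: a tenth.
Counting semitones, Cb2→Eb3 is 16, which is the major tenth.
(Equivalently, a compound major third: a major third plus an octave.)

major tenth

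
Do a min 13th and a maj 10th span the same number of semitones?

No

20 semitones (minor thirteenth) vs 16 semitones (major tenth): not equal.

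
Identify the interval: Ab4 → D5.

augmented 4th

A to D spans four letter names (A-B-C-D): a fourth.
The perfect fourth is 5 semitones; here we have 6, one semitone wider: augmented.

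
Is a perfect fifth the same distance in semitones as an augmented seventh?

No

A perfect fifth is 7 semitones but an augmented seventh is 12 semitones — different sizes.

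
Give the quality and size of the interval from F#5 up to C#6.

P5

F to C spans five letter names (F-G-A-B-C), so the interval is some kind of fifth.
Counting semitones, F#5→C#6 is 7, which is the perfect fifth.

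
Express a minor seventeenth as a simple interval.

minor 3rd

Take out 2 octaves (14 from the number): 17 − 14 = 3.
That makes a minor seventeenth a compound minor third — 2 octaves plus a minor third.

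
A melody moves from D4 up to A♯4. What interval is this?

D to A spans five letter names (D-E-F-G-A), so the interval is some kind of fifth.
D4 to A#4 spans 8 semitones — one semitone wider than the perfect fifth (7) — giving an augmented fifth.

augmented 5th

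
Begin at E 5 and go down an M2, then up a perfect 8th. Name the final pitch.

D 6

A major second down from E5 is D5.
D5 up a perfect octave → D6 (12 semitones).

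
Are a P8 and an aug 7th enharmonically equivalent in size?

Yes

A perfect octave spans 12 semitones, and an augmented seventh also spans 12 semitones — they're enharmonic.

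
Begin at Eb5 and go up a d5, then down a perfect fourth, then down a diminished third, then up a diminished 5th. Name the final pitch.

Up a diminished fifth from Eb5: Bbb5 (6 semitones up).
Bbb5 down a perfect fourth → Fb5 (5 semitones).
Fb5 down a diminished third → D5 (2 semitones).
A diminished fifth up from D5 is Ab5.

Ab5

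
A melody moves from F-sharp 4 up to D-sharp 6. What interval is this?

F to D spans six letter names (F-G-A-B-C-D), plus an octave — that makes it a thirteenth of some quality.
F#4 to D#6 is 21 semitones, matching the major thirteenth exactly, so the quality is major.
(Equivalently, a compound major sixth: a major sixth plus an octave.)

M13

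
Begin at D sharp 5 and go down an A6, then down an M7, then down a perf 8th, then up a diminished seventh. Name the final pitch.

F double-flat 3

D#5 down an augmented sixth → F4 (10 semitones).
A major seventh down from F4 is Gb3.
A perfect octave down from Gb3 is Gb2.
Up a diminished seventh from Gb2: Fbb3 (9 semitones up).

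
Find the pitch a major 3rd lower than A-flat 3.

Three letter names down from A: F.
A major third spans 4 semitones, so from Ab3 the target pitch is Fb3.

F-flat 3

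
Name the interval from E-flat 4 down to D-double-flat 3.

augmented ninth

Descending from Eb4 to Dbb3 is the same interval as ascending Dbb3 to Eb4.
D to E spans two letter names (D-E), plus an octave, so the interval is some kind of ninth.
Dbb3 to Eb4 spans 15 semitones — one semitone wider than the major ninth (14) — giving an augmented ninth.
(Equivalently, a compound augmented second: an augmented second plus an octave.)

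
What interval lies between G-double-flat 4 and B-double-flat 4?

major third

G to B spans three letter names (G-A-B) — that makes it a third of some quality.
The major third spans 4 semitones, and Gbb4 to Bbb4 is exactly 4 semitones — so this is a major third.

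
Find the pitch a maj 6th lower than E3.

Six letter names down from E: G.
Moving 9 semitones down from E3 (the size of a major sixth) reaches G2.

G2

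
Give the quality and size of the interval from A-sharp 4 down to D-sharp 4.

perfect fifth

Descending from A#4 to D#4 is the same interval as ascending D#4 to A#4.
D to A spans five letter names (D-E-F-G-A), so the interval is some kind of fifth.
D#4 to A#4 is 7 semitones, matching the perfect fifth exactly, so the quality is perfect.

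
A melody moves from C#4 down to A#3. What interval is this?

minor third

Descending from C#4 to A#3 is the same interval as ascending A#3 to C#4.
A to C spans three letter names (A-B-C): a third.
At 3 semitones, A#3→C#4 falls one short of a major third: minor.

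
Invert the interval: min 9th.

M7

First reduce the compound minor ninth to its simple form, a minor second.
The rule of nine gives the new number: 9 − 2 = 7, so a second becomes a seventh.
And minor becomes major under inversion, so we get a major seventh.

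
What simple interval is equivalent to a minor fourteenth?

Subtracting seven from the interval number removes an octave: 14 − 7 = 7.
That makes a minor fourteenth a compound minor seventh — an octave plus a minor seventh.

minor 7th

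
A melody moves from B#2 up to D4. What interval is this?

B to D spans three letter names (B-C-D), plus an octave: a tenth.
A major tenth would be 16 semitones; B#2 to D4 is 14, two semitones narrower, so the interval is diminished.
(Equivalently, a compound diminished third: a diminished third plus an octave.)

diminished 10th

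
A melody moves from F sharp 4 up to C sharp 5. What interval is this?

F to C spans five letter names (F-G-A-B-C) — that makes it a fifth of some quality.
The perfect fifth spans 7 semitones, and F#4 to C#5 is exactly 7 semitones — so this is a perfect fifth.

perfect 5th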